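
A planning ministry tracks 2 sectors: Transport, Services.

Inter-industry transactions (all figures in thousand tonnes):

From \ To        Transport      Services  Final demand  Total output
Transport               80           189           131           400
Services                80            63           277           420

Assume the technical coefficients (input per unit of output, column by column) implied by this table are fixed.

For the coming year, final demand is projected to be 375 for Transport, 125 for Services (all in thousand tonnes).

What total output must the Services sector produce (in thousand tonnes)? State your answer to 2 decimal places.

Technical coefficients a_ij = z_ij / X_j:
  a_TT = 80/400 = 0.20, a_ST = 80/400 = 0.20
  a_TS = 189/420 = 0.45, a_SS = 63/420 = 0.15
I − A =
  [   0.80    -0.45]
  [  -0.20     0.85]
det(I−A) = (0.80)(0.85) − (-0.45)(-0.20) = 0.5900
adj(I−A) = [[0.85, 0.45], [0.20, 0.80]]
(I − A)⁻¹ = adj(I−A) / det(I−A) ≈
  [   1.4407     0.7627]
  [   0.3390     1.3559]
x = (I − A)⁻¹ d = adj(I−A)·d / det(I−A), with det(I−A) = 0.5900:
  x_T = (0.85·375 + 0.45·125) / 0.5900 = 375.00 / 0.5900 ≈ 635.59
  x_S = (0.20·375 + 0.80·125) / 0.5900 = 175.00 / 0.5900 ≈ 296.61

x_S = 296.61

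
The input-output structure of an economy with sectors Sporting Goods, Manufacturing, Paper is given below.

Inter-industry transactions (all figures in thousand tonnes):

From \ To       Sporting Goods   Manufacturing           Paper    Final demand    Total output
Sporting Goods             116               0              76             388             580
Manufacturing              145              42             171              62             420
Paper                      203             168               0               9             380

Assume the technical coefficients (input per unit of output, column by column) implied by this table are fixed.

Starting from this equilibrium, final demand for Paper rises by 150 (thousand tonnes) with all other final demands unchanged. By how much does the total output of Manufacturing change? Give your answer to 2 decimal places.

Δx_2 = 124.75

Technical coefficients a_ij = z_ij / X_j:
  a_11 = 116/580 = 0.20, a_21 = 145/580 = 0.25, a_31 = 203/580 = 0.35
  a_12 = 0/420 = 0.00, a_22 = 42/420 = 0.10, a_32 = 168/420 = 0.40
  a_13 = 76/380 = 0.20, a_23 = 171/380 = 0.45, a_33 = 0/380 = 0.00
I − A =
  [   0.80     0.00    -0.20]
  [  -0.25     0.90    -0.45]
  [  -0.35    -0.40     1.00]
Cofactors of I−A, C_ij = (−1)^(i+j)·(minor ij) (rows/columns in the sector order above):
  C_11 = (0.90)(1.00) − (-0.45)(-0.40) = 0.7200
  C_12 = −[(-0.25)(1.00) − (-0.45)(-0.35)] = 0.4075
  C_13 = (-0.25)(-0.40) − (0.90)(-0.35) = 0.4150
  C_21 = −[(0.00)(1.00) − (-0.20)(-0.40)] = 0.0800
  C_22 = (0.80)(1.00) − (-0.20)(-0.35) = 0.7300
  C_23 = −[(0.80)(-0.40) − (0.00)(-0.35)] = 0.3200
  C_31 = (0.00)(-0.45) − (-0.20)(0.90) = 0.1800
  C_32 = −[(0.80)(-0.45) − (-0.20)(-0.25)] = 0.4100
  C_33 = (0.80)(0.90) − (0.00)(-0.25) = 0.7200
det(I−A) = Σ_j (I−A)_1j·C_1j = (0.80)(0.7200) + (0.00)(0.4075) + (-0.20)(0.4150) = 0.4930
adj(I−A) = Cᵀ =
  [ 0.7200   0.0800   0.1800]
  [ 0.4075   0.7300   0.4100]
  [ 0.4150   0.3200   0.7200]
(I − A)⁻¹ = adj(I−A) / det(I−A) ≈
  [   1.4604     0.1623     0.3651]
  [   0.8266     1.4807     0.8316]
  [   0.8418     0.6491     1.4604]
Δx = (I − A)⁻¹ Δd with Δd having +150 in the Paper component and 0 elsewhere.
So Δx_2 = L_23 · (+150), where L_23 = adj(I−A)_23 / det(I−A) = 0.4100 / 0.4930.
Δx_2 = 0.4100 × (+150) / 0.4930 = 61.50 / 0.4930 ≈ 124.75.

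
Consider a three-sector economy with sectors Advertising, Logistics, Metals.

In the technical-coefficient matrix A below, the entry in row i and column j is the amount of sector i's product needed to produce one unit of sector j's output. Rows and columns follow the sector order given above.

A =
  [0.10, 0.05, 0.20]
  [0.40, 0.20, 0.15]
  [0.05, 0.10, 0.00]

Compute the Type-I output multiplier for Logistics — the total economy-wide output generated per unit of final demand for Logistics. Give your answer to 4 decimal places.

I − A =
  [   0.90    -0.05    -0.20]
  [  -0.40     0.80    -0.15]
  [  -0.05    -0.10     1.00]
Cofactors of I−A, C_ij = (−1)^(i+j)·(minor ij) (rows/columns in the sector order above):
  C_11 = (0.80)(1.00) − (-0.15)(-0.10) = 0.7850
  C_12 = −[(-0.40)(1.00) − (-0.15)(-0.05)] = 0.4075
  C_13 = (-0.40)(-0.10) − (0.80)(-0.05) = 0.0800
  C_21 = −[(-0.05)(1.00) − (-0.20)(-0.10)] = 0.0700
  C_22 = (0.90)(1.00) − (-0.20)(-0.05) = 0.8900
  C_23 = −[(0.90)(-0.10) − (-0.05)(-0.05)] = 0.0925
  C_31 = (-0.05)(-0.15) − (-0.20)(0.80) = 0.1675
  C_32 = −[(0.90)(-0.15) − (-0.20)(-0.40)] = 0.2150
  C_33 = (0.90)(0.80) − (-0.05)(-0.40) = 0.7000
det(I−A) = Σ_j (I−A)_1j·C_1j = (0.90)(0.7850) + (-0.05)(0.4075) + (-0.20)(0.0800) = 0.670125
adj(I−A) = Cᵀ =
  [ 0.7850   0.0700   0.1675]
  [ 0.4075   0.8900   0.2150]
  [ 0.0800   0.0925   0.7000]
(I − A)⁻¹ = adj(I−A) / det(I−A) ≈
  [   1.17142     0.10446     0.24995]
  [   0.60810     1.32811     0.32084]
  [   0.11938     0.13803     1.04458]
The output multiplier for sector j is the column-j sum of the Leontief inverse (I − A)⁻¹ = adj(I−A) / det(I−A).
Column L of adj(I−A): (0.0700, 0.8900, 0.0925); det(I−A) = 0.670125.
m_L = (0.0700 + 0.8900 + 0.0925) / 0.670125 = 1.0525 / 0.670125 ≈ 1.5706.

m_L = 1.5706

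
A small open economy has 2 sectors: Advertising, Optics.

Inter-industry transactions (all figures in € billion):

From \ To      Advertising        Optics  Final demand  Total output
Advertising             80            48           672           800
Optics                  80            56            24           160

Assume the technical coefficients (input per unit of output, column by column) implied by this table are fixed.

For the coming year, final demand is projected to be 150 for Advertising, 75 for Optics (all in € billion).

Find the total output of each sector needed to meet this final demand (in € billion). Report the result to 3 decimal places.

Technical coefficients a_ij = z_ij / X_j:
  a_AA = 80/800 = 0.10, a_OA = 80/800 = 0.10
  a_AO = 48/160 = 0.30, a_OO = 56/160 = 0.35
I − A =
  [   0.90    -0.30]
  [  -0.10     0.65]
det(I−A) = (0.90)(0.65) − (-0.30)(-0.10) = 0.5550
adj(I−A) = [[0.65, 0.30], [0.10, 0.90]]
(I − A)⁻¹ = adj(I−A) / det(I−A) ≈
  [   1.1712     0.5405]
  [   0.1802     1.6216]
x = (I − A)⁻¹ d = adj(I−A)·d / det(I−A), with det(I−A) = 0.5550:
  x_A = (0.65·150 + 0.30·75) / 0.5550 = 120.00 / 0.5550 ≈ 216.216
  x_O = (0.10·150 + 0.90·75) / 0.5550 = 82.50 / 0.5550 ≈ 148.649

x_A = 216.216, x_O = 148.649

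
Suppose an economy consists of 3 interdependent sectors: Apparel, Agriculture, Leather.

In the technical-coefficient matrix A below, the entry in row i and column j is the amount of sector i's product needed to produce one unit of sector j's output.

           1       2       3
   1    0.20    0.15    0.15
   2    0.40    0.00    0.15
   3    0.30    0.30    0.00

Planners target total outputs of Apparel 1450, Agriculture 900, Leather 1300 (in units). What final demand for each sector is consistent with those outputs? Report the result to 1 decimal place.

d_1 = 830.0, d_2 = 125.0, d_3 = 595.0

I − A =
  [   0.80    -0.15    -0.15]
  [  -0.40     1.00    -0.15]
  [  -0.30    -0.30     1.00]
d = (I − A) x:
  d_1 = (+0.80)·1450 + (-0.15)·900 + (-0.15)·1300 = 830.0
  d_2 = (-0.40)·1450 + (+1.00)·900 + (-0.15)·1300 = 125.0
  d_3 = (-0.30)·1450 + (-0.30)·900 + (+1.00)·1300 = 595.0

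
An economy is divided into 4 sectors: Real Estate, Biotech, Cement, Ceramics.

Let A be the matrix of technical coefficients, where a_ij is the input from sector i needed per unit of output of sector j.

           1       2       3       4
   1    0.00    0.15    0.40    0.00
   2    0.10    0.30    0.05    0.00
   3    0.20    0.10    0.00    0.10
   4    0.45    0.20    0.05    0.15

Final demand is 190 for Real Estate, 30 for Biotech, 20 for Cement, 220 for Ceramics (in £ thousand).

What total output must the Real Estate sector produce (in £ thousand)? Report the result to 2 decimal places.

x_1 = 251.52

I − A =
  [   1.00    -0.15    -0.40     0.00]
  [  -0.10     0.70    -0.05     0.00]
  [  -0.20    -0.10     1.00    -0.10]
  [  -0.45    -0.20    -0.05     0.85]
Compute the cofactors C_ij = (−1)^(i+j)·(3×3 minor ij) of I−A; the adjugate is their transpose:
adj(I−A) = Cᵀ =
  [ 0.586250   0.168750   0.244375   0.028750]
  [ 0.095250   0.759000   0.076500   0.009000]
  [ 0.161000   0.137250   0.582250   0.068500]
  [ 0.342250   0.276000   0.181625   0.618500]
det(I−A) = Σ_j (I−A)_1j·C_1j = (1.00)(0.586250) + (-0.15)(0.095250) + (-0.40)(0.161000) + (0.00)(0.342250) = 0.5075625
(I − A)⁻¹ = adj(I−A) / det(I−A) ≈
  [   1.1550     0.3325     0.4815     0.0566]
  [   0.1877     1.4954     0.1507     0.0177]
  [   0.3172     0.2704     1.1471     0.1350]
  [   0.6743     0.5438     0.3578     1.2186]
x = (I − A)⁻¹ d = adj(I−A)·d / det(I−A), with det(I−A) = 0.5075625:
  x_1 = (0.586250·190 + 0.168750·30 + 0.244375·20 + 0.028750·220) / 0.5075625 = 127.6625 / 0.5075625 ≈ 251.52
  x_2 = (0.095250·190 + 0.759000·30 + 0.076500·20 + 0.009000·220) / 0.5075625 = 44.3775 / 0.5075625 ≈ 87.43
  x_3 = (0.161000·190 + 0.137250·30 + 0.582250·20 + 0.068500·220) / 0.5075625 = 61.4225 / 0.5075625 ≈ 121.01
  x_4 = (0.342250·190 + 0.276000·30 + 0.181625·20 + 0.618500·220) / 0.5075625 = 213.01 / 0.5075625 ≈ 419.67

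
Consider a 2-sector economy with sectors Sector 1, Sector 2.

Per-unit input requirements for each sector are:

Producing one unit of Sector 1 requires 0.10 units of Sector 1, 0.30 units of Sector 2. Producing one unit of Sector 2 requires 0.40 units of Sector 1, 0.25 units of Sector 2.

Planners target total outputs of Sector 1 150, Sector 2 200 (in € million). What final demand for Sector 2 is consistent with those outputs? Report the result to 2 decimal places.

d_2 = 105.00

I − A =
  [   0.90    -0.40]
  [  -0.30     0.75]
d = (I − A) x:
  d_1 = (+0.90)·150 + (-0.40)·200 = 55.00
  d_2 = (-0.30)·150 + (+0.75)·200 = 105.00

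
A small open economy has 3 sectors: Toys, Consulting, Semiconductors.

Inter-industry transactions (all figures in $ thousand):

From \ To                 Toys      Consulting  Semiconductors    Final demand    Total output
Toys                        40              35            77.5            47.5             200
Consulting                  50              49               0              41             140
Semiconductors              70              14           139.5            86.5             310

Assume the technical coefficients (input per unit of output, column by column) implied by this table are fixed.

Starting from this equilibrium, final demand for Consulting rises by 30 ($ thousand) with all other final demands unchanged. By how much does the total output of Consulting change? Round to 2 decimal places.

Technical coefficients a_ij = z_ij / X_j:
  a_TT = 40/200 = 0.20, a_CT = 50/200 = 0.25, a_ST = 70/200 = 0.35
  a_TC = 35/140 = 0.25, a_CC = 49/140 = 0.35, a_SC = 14/140 = 0.10
  a_TS = 77.5/310 = 0.25, a_CS = 0/310 = 0.00, a_SS = 139.5/310 = 0.45
I − A =
  [   0.80    -0.25    -0.25]
  [  -0.25     0.65     0.00]
  [  -0.35    -0.10     0.55]
Cofactors of I−A, C_ij = (−1)^(i+j)·(minor ij) (rows/columns in the sector order above):
  C_11 = (0.65)(0.55) − (0.00)(-0.10) = 0.3575
  C_12 = −[(-0.25)(0.55) − (0.00)(-0.35)] = 0.1375
  C_13 = (-0.25)(-0.10) − (0.65)(-0.35) = 0.2525
  C_21 = −[(-0.25)(0.55) − (-0.25)(-0.10)] = 0.1625
  C_22 = (0.80)(0.55) − (-0.25)(-0.35) = 0.3525
  C_23 = −[(0.80)(-0.10) − (-0.25)(-0.35)] = 0.1675
  C_31 = (-0.25)(0.00) − (-0.25)(0.65) = 0.1625
  C_32 = −[(0.80)(0.00) − (-0.25)(-0.25)] = 0.0625
  C_33 = (0.80)(0.65) − (-0.25)(-0.25) = 0.4575
det(I−A) = Σ_j (I−A)_1j·C_1j = (0.80)(0.3575) + (-0.25)(0.1375) + (-0.25)(0.2525) = 0.1885
adj(I−A) = Cᵀ =
  [ 0.3575   0.1625   0.1625]
  [ 0.1375   0.3525   0.0625]
  [ 0.2525   0.1675   0.4575]
(I − A)⁻¹ = adj(I−A) / det(I−A) ≈
  [   1.8966     0.8621     0.8621]
  [   0.7294     1.8700     0.3316]
  [   1.3395     0.8886     2.4271]
Δx = (I − A)⁻¹ Δd with Δd having +30 in the Consulting component and 0 elsewhere.
So Δx_C = L_CC · (+30), where L_CC = adj(I−A)_CC / det(I−A) = 0.3525 / 0.1885.
Δx_C = 0.3525 × (+30) / 0.1885 = 10.575 / 0.1885 ≈ 56.10.

Δx_C = 56.10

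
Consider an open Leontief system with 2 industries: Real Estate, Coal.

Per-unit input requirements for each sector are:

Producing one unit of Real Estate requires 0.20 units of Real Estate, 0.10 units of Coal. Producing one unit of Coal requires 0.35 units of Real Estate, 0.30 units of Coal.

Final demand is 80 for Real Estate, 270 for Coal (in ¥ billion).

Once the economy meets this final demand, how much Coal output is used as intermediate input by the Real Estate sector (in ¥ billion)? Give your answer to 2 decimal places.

I − A =
  [   0.80    -0.35]
  [  -0.10     0.70]
det(I−A) = (0.80)(0.70) − (-0.35)(-0.10) = 0.5250
adj(I−A) = [[0.70, 0.35], [0.10, 0.80]]
(I − A)⁻¹ = adj(I−A) / det(I−A) ≈
  [   1.3333     0.6667]
  [   0.1905     1.5238]
First solve x = (I − A)⁻¹ d = adj(I−A)·d / det(I−A); in particular x_1 = (0.70·80 + 0.35·270) / 0.5250 = 150.50 / 0.5250 ≈ 286.6667.
Intermediate flow from 2 to 1: z_21 = a_21 · x_1 = 0.10 × 150.50 / 0.5250 = 15.05 / 0.5250 ≈ 28.67.

z_21 = 28.67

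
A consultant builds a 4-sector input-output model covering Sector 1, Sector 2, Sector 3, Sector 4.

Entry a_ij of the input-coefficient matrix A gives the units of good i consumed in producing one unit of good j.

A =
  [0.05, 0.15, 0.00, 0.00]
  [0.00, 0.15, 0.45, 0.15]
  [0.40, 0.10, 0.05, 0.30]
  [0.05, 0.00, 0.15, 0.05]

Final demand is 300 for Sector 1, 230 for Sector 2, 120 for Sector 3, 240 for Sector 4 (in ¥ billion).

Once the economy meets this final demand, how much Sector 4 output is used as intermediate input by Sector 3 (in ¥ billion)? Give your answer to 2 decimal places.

I − A =
  [   0.95    -0.15     0.00     0.00]
  [   0.00     0.85    -0.45    -0.15]
  [  -0.40    -0.10     0.95    -0.30]
  [  -0.05     0.00    -0.15     0.95]
Compute the cofactors C_ij = (−1)^(i+j)·(3×3 minor ij) of I−A; the adjugate is their transpose:
adj(I−A) = Cᵀ =
  [ 0.683875   0.128625   0.067500   0.041625]
  [ 0.193875   0.814625   0.427500   0.263625]
  [ 0.336500   0.149500   0.766000   0.265500]
  [ 0.089125   0.030375   0.124500   0.697375]
det(I−A) = Σ_j (I−A)_1j·C_1j = (0.95)(0.683875) + (-0.15)(0.193875) + (0.00)(0.336500) + (0.00)(0.089125) = 0.6206
(I − A)⁻¹ = adj(I−A) / det(I−A) ≈
  [   1.1020     0.2073     0.1088     0.0671]
  [   0.3124     1.3126     0.6888     0.4248]
  [   0.5422     0.2409     1.2343     0.4278]
  [   0.1436     0.0489     0.2006     1.1237]
First solve x = (I − A)⁻¹ d = adj(I−A)·d / det(I−A); in particular x_3 = (0.336500·300 + 0.149500·230 + 0.766000·120 + 0.265500·240) / 0.6206 = 290.975 / 0.6206 ≈ 468.8608.
Intermediate flow from 4 to 3: z_43 = a_43 · x_3 = 0.15 × 290.975 / 0.6206 = 43.64625 / 0.6206 ≈ 70.33.

z_43 = 70.33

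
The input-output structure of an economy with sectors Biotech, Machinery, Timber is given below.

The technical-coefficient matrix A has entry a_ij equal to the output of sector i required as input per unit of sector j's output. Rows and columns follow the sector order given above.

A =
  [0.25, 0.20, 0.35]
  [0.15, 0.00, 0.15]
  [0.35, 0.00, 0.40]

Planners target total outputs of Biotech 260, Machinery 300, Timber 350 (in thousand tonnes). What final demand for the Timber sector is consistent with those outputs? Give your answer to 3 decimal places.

d_3 = 119.000

I − A =
  [   0.75    -0.20    -0.35]
  [  -0.15     1.00    -0.15]
  [  -0.35     0.00     0.60]
d = (I − A) x:
  d_1 = (+0.75)·260 + (-0.20)·300 + (-0.35)·350 = 12.500
  d_2 = (-0.15)·260 + (+1.00)·300 + (-0.15)·350 = 208.500
  d_3 = (-0.35)·260 + (+0.00)·300 + (+0.60)·350 = 119.000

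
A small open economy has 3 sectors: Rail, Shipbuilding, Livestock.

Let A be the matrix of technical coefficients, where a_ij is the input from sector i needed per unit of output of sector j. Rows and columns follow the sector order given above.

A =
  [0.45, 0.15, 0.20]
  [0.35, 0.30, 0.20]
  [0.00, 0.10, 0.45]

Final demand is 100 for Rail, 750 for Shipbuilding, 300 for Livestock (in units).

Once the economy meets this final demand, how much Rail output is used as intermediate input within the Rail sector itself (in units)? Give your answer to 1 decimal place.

z_RR = 448.6

I − A =
  [   0.55    -0.15    -0.20]
  [  -0.35     0.70    -0.20]
  [   0.00    -0.10     0.55]
Cofactors of I−A, C_ij = (−1)^(i+j)·(minor ij) (rows/columns in the sector order above):
  C_11 = (0.70)(0.55) − (-0.20)(-0.10) = 0.3650
  C_12 = −[(-0.35)(0.55) − (-0.20)(0.00)] = 0.1925
  C_13 = (-0.35)(-0.10) − (0.70)(0.00) = 0.0350
  C_21 = −[(-0.15)(0.55) − (-0.20)(-0.10)] = 0.1025
  C_22 = (0.55)(0.55) − (-0.20)(0.00) = 0.3025
  C_23 = −[(0.55)(-0.10) − (-0.15)(0.00)] = 0.0550
  C_31 = (-0.15)(-0.20) − (-0.20)(0.70) = 0.1700
  C_32 = −[(0.55)(-0.20) − (-0.20)(-0.35)] = 0.1800
  C_33 = (0.55)(0.70) − (-0.15)(-0.35) = 0.3325
det(I−A) = Σ_j (I−A)_1j·C_1j = (0.55)(0.3650) + (-0.15)(0.1925) + (-0.20)(0.0350) = 0.164875
adj(I−A) = Cᵀ =
  [ 0.3650   0.1025   0.1700]
  [ 0.1925   0.3025   0.1800]
  [ 0.0350   0.0550   0.3325]
(I − A)⁻¹ = adj(I−A) / det(I−A) ≈
  [   2.2138     0.6217     1.0311]
  [   1.1676     1.8347     1.0917]
  [   0.2123     0.3336     2.0167]
First solve x = (I − A)⁻¹ d = adj(I−A)·d / det(I−A); in particular x_R = (0.3650·100 + 0.1025·750 + 0.1700·300) / 0.164875 = 164.375 / 0.164875 ≈ 996.967.
Intermediate flow from R to R: z_RR = a_RR · x_R = 0.45 × 164.375 / 0.164875 = 73.96875 / 0.164875 ≈ 448.6.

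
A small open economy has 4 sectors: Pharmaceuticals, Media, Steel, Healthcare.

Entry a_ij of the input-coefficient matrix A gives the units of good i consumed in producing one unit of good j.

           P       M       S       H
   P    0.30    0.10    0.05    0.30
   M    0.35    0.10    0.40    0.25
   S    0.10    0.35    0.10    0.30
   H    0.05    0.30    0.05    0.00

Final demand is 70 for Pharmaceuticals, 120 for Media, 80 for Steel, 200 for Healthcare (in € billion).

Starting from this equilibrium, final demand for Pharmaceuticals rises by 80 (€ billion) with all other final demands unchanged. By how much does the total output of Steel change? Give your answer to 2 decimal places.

I − A =
  [   0.70    -0.10    -0.05    -0.30]
  [  -0.35     0.90    -0.40    -0.25]
  [  -0.10    -0.35     0.90    -0.30]
  [  -0.05    -0.30    -0.05     1.00]
Compute the cofactors C_ij = (−1)^(i+j)·(3×3 minor ij) of I−A; the adjugate is their transpose:
adj(I−A) = Cᵀ =
  [ 0.548625   0.196750   0.132000   0.253375]
  [ 0.368250   0.598750   0.306125   0.352000]
  [ 0.254375   0.323250   0.496250   0.306000]
  [ 0.150625   0.205625   0.123250   0.422875]
det(I−A) = Σ_j (I−A)_1j·C_1j = (0.70)(0.548625) + (-0.10)(0.368250) + (-0.05)(0.254375) + (-0.30)(0.150625) = 0.28930625
(I − A)⁻¹ = adj(I−A) / det(I−A) ≈
  [   1.8963     0.6801     0.4563     0.8758]
  [   1.2729     2.0696     1.0581     1.2167]
  [   0.8793     1.1173     1.7153     1.0577]
  [   0.5206     0.7108     0.4260     1.4617]
Δx = (I − A)⁻¹ Δd with Δd having +80 in the Pharmaceuticals component and 0 elsewhere.
So Δx_S = L_SP · (+80), where L_SP = adj(I−A)_SP / det(I−A) = 0.254375 / 0.28930625.
Δx_S = 0.254375 × (+80) / 0.28930625 = 20.35 / 0.28930625 ≈ 70.34.

Δx_S = 70.34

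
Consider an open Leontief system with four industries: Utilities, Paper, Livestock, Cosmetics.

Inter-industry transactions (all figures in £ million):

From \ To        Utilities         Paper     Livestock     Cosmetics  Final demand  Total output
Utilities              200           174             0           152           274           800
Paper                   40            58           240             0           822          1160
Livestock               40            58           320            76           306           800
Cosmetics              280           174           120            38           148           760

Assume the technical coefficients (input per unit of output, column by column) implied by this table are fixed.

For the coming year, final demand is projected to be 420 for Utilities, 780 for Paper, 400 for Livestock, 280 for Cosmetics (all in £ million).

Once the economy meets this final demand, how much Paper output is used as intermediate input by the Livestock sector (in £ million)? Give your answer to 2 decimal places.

Technical coefficients a_ij = z_ij / X_j:
  a_11 = 200/800 = 0.25, a_21 = 40/800 = 0.05, a_31 = 40/800 = 0.05, a_41 = 280/800 = 0.35
  a_12 = 174/1160 = 0.15, a_22 = 58/1160 = 0.05, a_32 = 58/1160 = 0.05, a_42 = 174/1160 = 0.15
  a_13 = 0/800 = 0.00, a_23 = 240/800 = 0.30, a_33 = 320/800 = 0.40, a_43 = 120/800 = 0.15
  a_14 = 152/760 = 0.20, a_24 = 0/760 = 0.00, a_34 = 76/760 = 0.10, a_44 = 38/760 = 0.05
I − A =
  [   0.75    -0.15     0.00    -0.20]
  [  -0.05     0.95    -0.30     0.00]
  [  -0.05    -0.05     0.60    -0.10]
  [  -0.35    -0.15    -0.15     0.95]
Compute the cofactors C_ij = (−1)^(i+j)·(3×3 minor ij) of I−A; the adjugate is their transpose:
adj(I−A) = Cᵀ =
  [ 0.50850   0.10275   0.08025   0.11550]
  [ 0.05250   0.37275   0.19425   0.03150]
  [ 0.08150   0.05725   0.60175   0.08050]
  [ 0.20850   0.10575   0.15525   0.40950]
det(I−A) = Σ_j (I−A)_1j·C_1j = (0.75)(0.50850) + (-0.15)(0.05250) + (0.00)(0.08150) + (-0.20)(0.20850) = 0.3318
(I − A)⁻¹ = adj(I−A) / det(I−A) ≈
  [   1.5325     0.3097     0.2419     0.3481]
  [   0.1582     1.1234     0.5854     0.0949]
  [   0.2456     0.1725     1.8136     0.2426]
  [   0.6284     0.3187     0.4679     1.2342]
First solve x = (I − A)⁻¹ d = adj(I−A)·d / det(I−A); in particular x_3 = (0.08150·420 + 0.05725·780 + 0.60175·400 + 0.08050·280) / 0.3318 = 342.125 / 0.3318 ≈ 1031.1181.
Intermediate flow from 2 to 3: z_23 = a_23 · x_3 = 0.30 × 342.125 / 0.3318 = 102.6375 / 0.3318 ≈ 309.34.

z_23 = 309.34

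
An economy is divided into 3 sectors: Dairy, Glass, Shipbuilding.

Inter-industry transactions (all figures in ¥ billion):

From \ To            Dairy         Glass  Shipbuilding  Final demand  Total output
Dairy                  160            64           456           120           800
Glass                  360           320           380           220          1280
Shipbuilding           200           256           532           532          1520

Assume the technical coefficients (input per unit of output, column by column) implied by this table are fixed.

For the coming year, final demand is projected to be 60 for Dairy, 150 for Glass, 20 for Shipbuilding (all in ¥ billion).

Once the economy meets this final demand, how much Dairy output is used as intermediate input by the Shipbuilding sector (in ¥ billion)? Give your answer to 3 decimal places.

z_DS = 65.151

Technical coefficients a_ij = z_ij / X_j:
  a_DD = 160/800 = 0.20, a_GD = 360/800 = 0.45, a_SD = 200/800 = 0.25
  a_DG = 64/1280 = 0.05, a_GG = 320/1280 = 0.25, a_SG = 256/1280 = 0.20
  a_DS = 456/1520 = 0.30, a_GS = 380/1520 = 0.25, a_SS = 532/1520 = 0.35
I − A =
  [   0.80    -0.05    -0.30]
  [  -0.45     0.75    -0.25]
  [  -0.25    -0.20     0.65]
Cofactors of I−A, C_ij = (−1)^(i+j)·(minor ij) (rows/columns in the sector order above):
  C_11 = (0.75)(0.65) − (-0.25)(-0.20) = 0.4375
  C_12 = −[(-0.45)(0.65) − (-0.25)(-0.25)] = 0.3550
  C_13 = (-0.45)(-0.20) − (0.75)(-0.25) = 0.2775
  C_21 = −[(-0.05)(0.65) − (-0.30)(-0.20)] = 0.0925
  C_22 = (0.80)(0.65) − (-0.30)(-0.25) = 0.4450
  C_23 = −[(0.80)(-0.20) − (-0.05)(-0.25)] = 0.1725
  C_31 = (-0.05)(-0.25) − (-0.30)(0.75) = 0.2375
  C_32 = −[(0.80)(-0.25) − (-0.30)(-0.45)] = 0.3350
  C_33 = (0.80)(0.75) − (-0.05)(-0.45) = 0.5775
det(I−A) = Σ_j (I−A)_1j·C_1j = (0.80)(0.4375) + (-0.05)(0.3550) + (-0.30)(0.2775) = 0.2490
adj(I−A) = Cᵀ =
  [ 0.4375   0.0925   0.2375]
  [ 0.3550   0.4450   0.3350]
  [ 0.2775   0.1725   0.5775]
(I − A)⁻¹ = adj(I−A) / det(I−A) ≈
  [   1.7570     0.3715     0.9538]
  [   1.4257     1.7871     1.3454]
  [   1.1145     0.6928     2.3193]
First solve x = (I − A)⁻¹ d = adj(I−A)·d / det(I−A); in particular x_S = (0.2775·60 + 0.1725·150 + 0.5775·20) / 0.2490 = 54.075 / 0.2490 ≈ 217.16867.
Intermediate flow from D to S: z_DS = a_DS · x_S = 0.30 × 54.075 / 0.2490 = 16.2225 / 0.2490 ≈ 65.151.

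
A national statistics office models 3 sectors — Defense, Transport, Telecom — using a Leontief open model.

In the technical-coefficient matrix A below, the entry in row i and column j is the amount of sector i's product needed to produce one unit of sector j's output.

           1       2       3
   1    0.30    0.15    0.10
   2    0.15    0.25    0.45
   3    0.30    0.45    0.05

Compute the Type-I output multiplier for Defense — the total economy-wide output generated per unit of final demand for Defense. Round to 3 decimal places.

I − A =
  [   0.70    -0.15    -0.10]
  [  -0.15     0.75    -0.45]
  [  -0.30    -0.45     0.95]
Cofactors of I−A, C_ij = (−1)^(i+j)·(minor ij) (rows/columns in the sector order above):
  C_11 = (0.75)(0.95) − (-0.45)(-0.45) = 0.5100
  C_12 = −[(-0.15)(0.95) − (-0.45)(-0.30)] = 0.2775
  C_13 = (-0.15)(-0.45) − (0.75)(-0.30) = 0.2925
  C_21 = −[(-0.15)(0.95) − (-0.10)(-0.45)] = 0.1875
  C_22 = (0.70)(0.95) − (-0.10)(-0.30) = 0.6350
  C_23 = −[(0.70)(-0.45) − (-0.15)(-0.30)] = 0.3600
  C_31 = (-0.15)(-0.45) − (-0.10)(0.75) = 0.1425
  C_32 = −[(0.70)(-0.45) − (-0.10)(-0.15)] = 0.3300
  C_33 = (0.70)(0.75) − (-0.15)(-0.15) = 0.5025
det(I−A) = Σ_j (I−A)_1j·C_1j = (0.70)(0.5100) + (-0.15)(0.2775) + (-0.10)(0.2925) = 0.286125
adj(I−A) = Cᵀ =
  [ 0.5100   0.1875   0.1425]
  [ 0.2775   0.6350   0.3300]
  [ 0.2925   0.3600   0.5025]
(I − A)⁻¹ = adj(I−A) / det(I−A) ≈
  [   1.7824     0.6553     0.4980]
  [   0.9699     2.2193     1.1533]
  [   1.0223     1.2582     1.7562]
The output multiplier for sector j is the column-j sum of the Leontief inverse (I − A)⁻¹ = adj(I−A) / det(I−A).
Column 1 of adj(I−A): (0.5100, 0.2775, 0.2925); det(I−A) = 0.286125.
m_1 = (0.5100 + 0.2775 + 0.2925) / 0.286125 = 1.08 / 0.286125 ≈ 3.775.

m_1 = 3.775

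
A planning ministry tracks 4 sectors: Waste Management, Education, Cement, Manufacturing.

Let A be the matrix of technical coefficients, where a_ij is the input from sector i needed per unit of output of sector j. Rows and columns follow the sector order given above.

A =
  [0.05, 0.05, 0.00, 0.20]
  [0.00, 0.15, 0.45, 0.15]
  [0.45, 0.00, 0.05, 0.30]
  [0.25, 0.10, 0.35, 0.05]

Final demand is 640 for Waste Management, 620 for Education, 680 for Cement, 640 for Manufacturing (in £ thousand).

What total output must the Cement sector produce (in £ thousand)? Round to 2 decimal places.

x_C = 1871.29

I − A =
  [   0.95    -0.05     0.00    -0.20]
  [   0.00     0.85    -0.45    -0.15]
  [  -0.45     0.00     0.95    -0.30]
  [  -0.25    -0.10    -0.35     0.95]
Compute the cofactors C_ij = (−1)^(i+j)·(3×3 minor ij) of I−A; the adjugate is their transpose:
adj(I−A) = Cᵀ =
  [ 0.650125   0.058875   0.092500   0.175375]
  [ 0.285375   0.678625   0.433500   0.304125]
  [ 0.420375   0.062625   0.708500   0.322125]
  [ 0.356000   0.110000   0.331000   0.757000]
det(I−A) = Σ_j (I−A)_1j·C_1j = (0.95)(0.650125) + (-0.05)(0.285375) + (0.00)(0.420375) + (-0.20)(0.356000) = 0.53215
(I − A)⁻¹ = adj(I−A) / det(I−A) ≈
  [   1.2217     0.1106     0.1738     0.3296]
  [   0.5363     1.2753     0.8146     0.5715]
  [   0.7900     0.1177     1.3314     0.6053]
  [   0.6690     0.2067     0.6220     1.4225]
x = (I − A)⁻¹ d = adj(I−A)·d / det(I−A), with det(I−A) = 0.53215:
  x_W = (0.650125·640 + 0.058875·620 + 0.092500·680 + 0.175375·640) / 0.53215 = 627.7225 / 0.53215 ≈ 1179.60
  x_E = (0.285375·640 + 0.678625·620 + 0.433500·680 + 0.304125·640) / 0.53215 = 1092.8075 / 0.53215 ≈ 2053.57
  x_C = (0.420375·640 + 0.062625·620 + 0.708500·680 + 0.322125·640) / 0.53215 = 995.8075 / 0.53215 ≈ 1871.29
  x_M = (0.356000·640 + 0.110000·620 + 0.331000·680 + 0.757000·640) / 0.53215 = 1005.60 / 0.53215 ≈ 1889.69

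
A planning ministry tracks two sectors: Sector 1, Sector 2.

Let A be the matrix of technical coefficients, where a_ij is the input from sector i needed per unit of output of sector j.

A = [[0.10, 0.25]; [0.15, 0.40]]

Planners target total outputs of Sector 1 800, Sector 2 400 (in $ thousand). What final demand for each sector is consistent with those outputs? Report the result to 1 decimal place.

I − A =
  [   0.90    -0.25]
  [  -0.15     0.60]
d = (I − A) x:
  d_1 = (+0.90)·800 + (-0.25)·400 = 620.0
  d_2 = (-0.15)·800 + (+0.60)·400 = 120.0

d_1 = 620.0, d_2 = 120.0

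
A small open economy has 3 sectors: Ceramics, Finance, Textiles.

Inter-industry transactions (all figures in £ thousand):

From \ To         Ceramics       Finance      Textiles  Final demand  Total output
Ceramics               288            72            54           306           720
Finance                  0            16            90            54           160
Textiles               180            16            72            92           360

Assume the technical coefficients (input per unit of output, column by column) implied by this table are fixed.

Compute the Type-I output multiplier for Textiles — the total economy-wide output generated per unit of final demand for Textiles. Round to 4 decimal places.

Technical coefficients a_ij = z_ij / X_j:
  a_11 = 288/720 = 0.40, a_21 = 0/720 = 0.00, a_31 = 180/720 = 0.25
  a_12 = 72/160 = 0.45, a_22 = 16/160 = 0.10, a_32 = 16/160 = 0.10
  a_13 = 54/360 = 0.15, a_23 = 90/360 = 0.25, a_33 = 72/360 = 0.20
I − A =
  [   0.60    -0.45    -0.15]
  [   0.00     0.90    -0.25]
  [  -0.25    -0.10     0.80]
Cofactors of I−A, C_ij = (−1)^(i+j)·(minor ij) (rows/columns in the sector order above):
  C_11 = (0.90)(0.80) − (-0.25)(-0.10) = 0.6950
  C_12 = −[(0.00)(0.80) − (-0.25)(-0.25)] = 0.0625
  C_13 = (0.00)(-0.10) − (0.90)(-0.25) = 0.2250
  C_21 = −[(-0.45)(0.80) − (-0.15)(-0.10)] = 0.3750
  C_22 = (0.60)(0.80) − (-0.15)(-0.25) = 0.4425
  C_23 = −[(0.60)(-0.10) − (-0.45)(-0.25)] = 0.1725
  C_31 = (-0.45)(-0.25) − (-0.15)(0.90) = 0.2475
  C_32 = −[(0.60)(-0.25) − (-0.15)(0.00)] = 0.1500
  C_33 = (0.60)(0.90) − (-0.45)(0.00) = 0.5400
det(I−A) = Σ_j (I−A)_1j·C_1j = (0.60)(0.6950) + (-0.45)(0.0625) + (-0.15)(0.2250) = 0.355125
adj(I−A) = Cᵀ =
  [ 0.6950   0.3750   0.2475]
  [ 0.0625   0.4425   0.1500]
  [ 0.2250   0.1725   0.5400]
(I − A)⁻¹ = adj(I−A) / det(I−A) ≈
  [   1.95706     1.05597     0.69694]
  [   0.17599     1.24604     0.42239]
  [   0.63358     0.48574     1.52059]
The output multiplier for sector j is the column-j sum of the Leontief inverse (I − A)⁻¹ = adj(I−A) / det(I−A).
Column 3 of adj(I−A): (0.2475, 0.1500, 0.5400); det(I−A) = 0.355125.
m_3 = (0.2475 + 0.1500 + 0.5400) / 0.355125 = 0.9375 / 0.355125 ≈ 2.6399.

m_3 = 2.6399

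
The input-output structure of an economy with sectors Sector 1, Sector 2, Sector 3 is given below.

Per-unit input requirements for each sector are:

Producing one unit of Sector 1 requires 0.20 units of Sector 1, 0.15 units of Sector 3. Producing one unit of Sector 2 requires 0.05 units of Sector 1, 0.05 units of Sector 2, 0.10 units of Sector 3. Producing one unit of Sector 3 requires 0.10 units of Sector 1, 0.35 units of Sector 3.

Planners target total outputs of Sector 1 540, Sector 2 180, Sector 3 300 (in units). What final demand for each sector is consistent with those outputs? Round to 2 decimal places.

d_1 = 393.00, d_2 = 171.00, d_3 = 96.00

I − A =
  [   0.80    -0.05    -0.10]
  [   0.00     0.95     0.00]
  [  -0.15    -0.10     0.65]
d = (I − A) x:
  d_1 = (+0.80)·540 + (-0.05)·180 + (-0.10)·300 = 393.00
  d_2 = (+0.00)·540 + (+0.95)·180 + (+0.00)·300 = 171.00
  d_3 = (-0.15)·540 + (-0.10)·180 + (+0.65)·300 = 96.00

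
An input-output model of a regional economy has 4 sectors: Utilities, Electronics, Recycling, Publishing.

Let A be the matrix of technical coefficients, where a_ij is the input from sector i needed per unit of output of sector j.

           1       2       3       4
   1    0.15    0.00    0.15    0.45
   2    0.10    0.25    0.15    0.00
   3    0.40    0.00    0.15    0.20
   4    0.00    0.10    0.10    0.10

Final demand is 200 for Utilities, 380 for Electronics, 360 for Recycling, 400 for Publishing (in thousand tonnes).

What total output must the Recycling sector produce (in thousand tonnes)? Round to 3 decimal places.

I − A =
  [   0.85     0.00    -0.15    -0.45]
  [  -0.10     0.75    -0.15     0.00]
  [  -0.40     0.00     0.85    -0.20]
  [   0.00    -0.10    -0.10     0.90]
Compute the cofactors C_ij = (−1)^(i+j)·(3×3 minor ij) of I−A; the adjugate is their transpose:
adj(I−A) = Cᵀ =
  [ 0.555750   0.041250   0.141750   0.309375]
  [ 0.128500   0.561250   0.132750   0.093750]
  [ 0.272000   0.035000   0.569250   0.262500]
  [ 0.044500   0.066250   0.078000   0.496875]
det(I−A) = Σ_j (I−A)_1j·C_1j = (0.85)(0.555750) + (0.00)(0.128500) + (-0.15)(0.272000) + (-0.45)(0.044500) = 0.4115625
(I − A)⁻¹ = adj(I−A) / det(I−A) ≈
  [   1.3503     0.1002     0.3444     0.7517]
  [   0.3122     1.3637     0.3226     0.2278]
  [   0.6609     0.0850     1.3831     0.6378]
  [   0.1081     0.1610     0.1895     1.2073]
x = (I − A)⁻¹ d = adj(I−A)·d / det(I−A), with det(I−A) = 0.4115625:
  x_1 = (0.555750·200 + 0.041250·380 + 0.141750·360 + 0.309375·400) / 0.4115625 = 301.605 / 0.4115625 ≈ 732.829
  x_2 = (0.128500·200 + 0.561250·380 + 0.132750·360 + 0.093750·400) / 0.4115625 = 324.265 / 0.4115625 ≈ 787.888
  x_3 = (0.272000·200 + 0.035000·380 + 0.569250·360 + 0.262500·400) / 0.4115625 = 377.63 / 0.4115625 ≈ 917.552
  x_4 = (0.044500·200 + 0.066250·380 + 0.078000·360 + 0.496875·400) / 0.4115625 = 260.905 / 0.4115625 ≈ 633.938

x_3 = 917.552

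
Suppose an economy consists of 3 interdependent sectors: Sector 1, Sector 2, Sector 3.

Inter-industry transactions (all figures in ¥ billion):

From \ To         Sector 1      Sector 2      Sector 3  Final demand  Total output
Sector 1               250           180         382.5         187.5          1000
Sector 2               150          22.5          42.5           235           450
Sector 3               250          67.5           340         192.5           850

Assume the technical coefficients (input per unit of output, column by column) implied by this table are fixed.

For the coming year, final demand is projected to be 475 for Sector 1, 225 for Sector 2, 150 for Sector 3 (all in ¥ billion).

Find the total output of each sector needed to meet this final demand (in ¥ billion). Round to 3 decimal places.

x_1 = 1529.133, x_2 = 531.975, x_3 = 1020.133

Technical coefficients a_ij = z_ij / X_j:
  a_11 = 250/1000 = 0.25, a_21 = 150/1000 = 0.15, a_31 = 250/1000 = 0.25
  a_12 = 180/450 = 0.40, a_22 = 22.5/450 = 0.05, a_32 = 67.5/450 = 0.15
  a_13 = 382.5/850 = 0.45, a_23 = 42.5/850 = 0.05, a_33 = 340/850 = 0.40
I − A =
  [   0.75    -0.40    -0.45]
  [  -0.15     0.95    -0.05]
  [  -0.25    -0.15     0.60]
Cofactors of I−A, C_ij = (−1)^(i+j)·(minor ij) (rows/columns in the sector order above):
  C_11 = (0.95)(0.60) − (-0.05)(-0.15) = 0.5625
  C_12 = −[(-0.15)(0.60) − (-0.05)(-0.25)] = 0.1025
  C_13 = (-0.15)(-0.15) − (0.95)(-0.25) = 0.2600
  C_21 = −[(-0.40)(0.60) − (-0.45)(-0.15)] = 0.3075
  C_22 = (0.75)(0.60) − (-0.45)(-0.25) = 0.3375
  C_23 = −[(0.75)(-0.15) − (-0.40)(-0.25)] = 0.2125
  C_31 = (-0.40)(-0.05) − (-0.45)(0.95) = 0.4475
  C_32 = −[(0.75)(-0.05) − (-0.45)(-0.15)] = 0.1050
  C_33 = (0.75)(0.95) − (-0.40)(-0.15) = 0.6525
det(I−A) = Σ_j (I−A)_1j·C_1j = (0.75)(0.5625) + (-0.40)(0.1025) + (-0.45)(0.2600) = 0.263875
adj(I−A) = Cᵀ =
  [ 0.5625   0.3075   0.4475]
  [ 0.1025   0.3375   0.1050]
  [ 0.2600   0.2125   0.6525]
(I − A)⁻¹ = adj(I−A) / det(I−A) ≈
  [   2.1317     1.1653     1.6959]
  [   0.3884     1.2790     0.3979]
  [   0.9853     0.8053     2.4728]
x = (I − A)⁻¹ d = adj(I−A)·d / det(I−A), with det(I−A) = 0.263875:
  x_1 = (0.5625·475 + 0.3075·225 + 0.4475·150) / 0.263875 = 403.50 / 0.263875 ≈ 1529.133
  x_2 = (0.1025·475 + 0.3375·225 + 0.1050·150) / 0.263875 = 140.375 / 0.263875 ≈ 531.975
  x_3 = (0.2600·475 + 0.2125·225 + 0.6525·150) / 0.263875 = 269.1875 / 0.263875 ≈ 1020.133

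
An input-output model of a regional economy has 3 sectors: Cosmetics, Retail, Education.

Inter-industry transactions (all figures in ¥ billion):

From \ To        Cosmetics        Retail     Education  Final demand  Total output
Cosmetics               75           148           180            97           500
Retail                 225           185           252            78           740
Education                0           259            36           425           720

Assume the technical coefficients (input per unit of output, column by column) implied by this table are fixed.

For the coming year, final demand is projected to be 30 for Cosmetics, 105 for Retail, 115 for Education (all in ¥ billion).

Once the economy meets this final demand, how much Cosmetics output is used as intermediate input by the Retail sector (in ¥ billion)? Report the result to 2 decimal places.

z_CR = 76.87

Technical coefficients a_ij = z_ij / X_j:
  a_CC = 75/500 = 0.15, a_RC = 225/500 = 0.45, a_EC = 0/500 = 0.00
  a_CR = 148/740 = 0.20, a_RR = 185/740 = 0.25, a_ER = 259/740 = 0.35
  a_CE = 180/720 = 0.25, a_RE = 252/720 = 0.35, a_EE = 36/720 = 0.05
I − A =
  [   0.85    -0.20    -0.25]
  [  -0.45     0.75    -0.35]
  [   0.00    -0.35     0.95]
Cofactors of I−A, C_ij = (−1)^(i+j)·(minor ij) (rows/columns in the sector order above):
  C_11 = (0.75)(0.95) − (-0.35)(-0.35) = 0.5900
  C_12 = −[(-0.45)(0.95) − (-0.35)(0.00)] = 0.4275
  C_13 = (-0.45)(-0.35) − (0.75)(0.00) = 0.1575
  C_21 = −[(-0.20)(0.95) − (-0.25)(-0.35)] = 0.2775
  C_22 = (0.85)(0.95) − (-0.25)(0.00) = 0.8075
  C_23 = −[(0.85)(-0.35) − (-0.20)(0.00)] = 0.2975
  C_31 = (-0.20)(-0.35) − (-0.25)(0.75) = 0.2575
  C_32 = −[(0.85)(-0.35) − (-0.25)(-0.45)] = 0.4100
  C_33 = (0.85)(0.75) − (-0.20)(-0.45) = 0.5475
det(I−A) = Σ_j (I−A)_1j·C_1j = (0.85)(0.5900) + (-0.20)(0.4275) + (-0.25)(0.1575) = 0.376625
adj(I−A) = Cᵀ =
  [ 0.5900   0.2775   0.2575]
  [ 0.4275   0.8075   0.4100]
  [ 0.1575   0.2975   0.5475]
(I − A)⁻¹ = adj(I−A) / det(I−A) ≈
  [   1.5665     0.7368     0.6837]
  [   1.1351     2.1440     1.0886]
  [   0.4182     0.7899     1.4537]
First solve x = (I − A)⁻¹ d = adj(I−A)·d / det(I−A); in particular x_R = (0.4275·30 + 0.8075·105 + 0.4100·115) / 0.376625 = 144.7625 / 0.376625 ≈ 384.3677.
Intermediate flow from C to R: z_CR = a_CR · x_R = 0.20 × 144.7625 / 0.376625 = 28.9525 / 0.376625 ≈ 76.87.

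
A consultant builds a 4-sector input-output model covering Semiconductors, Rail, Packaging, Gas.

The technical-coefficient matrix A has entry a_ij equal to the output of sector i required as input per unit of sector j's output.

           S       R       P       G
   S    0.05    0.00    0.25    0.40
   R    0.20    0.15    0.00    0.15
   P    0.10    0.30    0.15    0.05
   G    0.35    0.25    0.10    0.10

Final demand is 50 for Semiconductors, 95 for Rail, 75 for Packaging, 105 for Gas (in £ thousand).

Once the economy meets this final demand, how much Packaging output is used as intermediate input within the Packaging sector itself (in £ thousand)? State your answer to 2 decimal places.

I − A =
  [   0.95     0.00    -0.25    -0.40]
  [  -0.20     0.85     0.00    -0.15]
  [  -0.10    -0.30     0.85    -0.05]
  [  -0.35    -0.25    -0.10     0.90]
Compute the cofactors C_ij = (−1)^(i+j)·(3×3 minor ij) of I−A; the adjugate is their transpose:
adj(I−A) = Cᵀ =
  [ 0.609625   0.167625   0.215875   0.310875]
  [ 0.198125   0.572125   0.080375   0.187875]
  [ 0.159875   0.236375   0.552125   0.141125]
  [ 0.309875   0.250375   0.167625   0.650125]
det(I−A) = Σ_j (I−A)_1j·C_1j = (0.95)(0.609625) + (0.00)(0.198125) + (-0.25)(0.159875) + (-0.40)(0.309875) = 0.415225
(I − A)⁻¹ = adj(I−A) / det(I−A) ≈
  [   1.4682     0.4037     0.5199     0.7487]
  [   0.4772     1.3779     0.1936     0.4525]
  [   0.3850     0.5693     1.3297     0.3399]
  [   0.7463     0.6030     0.4037     1.5657]
First solve x = (I − A)⁻¹ d = adj(I−A)·d / det(I−A); in particular x_P = (0.159875·50 + 0.236375·95 + 0.552125·75 + 0.141125·105) / 0.415225 = 86.676875 / 0.415225 ≈ 208.7468.
Intermediate flow from P to P: z_PP = a_PP · x_P = 0.15 × 86.676875 / 0.415225 = 13.00153125 / 0.415225 ≈ 31.31.

z_PP = 31.31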